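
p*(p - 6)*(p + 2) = p^3 - 4*p^2 - 12*p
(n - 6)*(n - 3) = n^2 - 9*n + 18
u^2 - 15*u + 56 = (u - 8)*(u - 7)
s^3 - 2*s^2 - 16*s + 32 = (s - 4)*(s - 2)*(s + 4)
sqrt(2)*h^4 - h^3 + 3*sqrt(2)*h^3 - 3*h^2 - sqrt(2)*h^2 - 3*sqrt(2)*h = h*(h + 3)*(h - sqrt(2))*(sqrt(2)*h + 1)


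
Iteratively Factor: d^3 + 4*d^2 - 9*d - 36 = (d + 3)*(d^2 + d - 12) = (d - 3)*(d + 3)*(d + 4)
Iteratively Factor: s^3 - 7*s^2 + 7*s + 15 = (s - 3)*(s^2 - 4*s - 5) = (s - 3)*(s + 1)*(s - 5)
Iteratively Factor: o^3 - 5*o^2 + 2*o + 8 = (o - 2)*(o^2 - 3*o - 4) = (o - 4)*(o - 2)*(o + 1)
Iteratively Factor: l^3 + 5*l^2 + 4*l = (l + 1)*(l^2 + 4*l) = l*(l + 1)*(l + 4)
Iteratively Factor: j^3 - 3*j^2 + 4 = (j + 1)*(j^2 - 4*j + 4) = (j - 2)*(j + 1)*(j - 2)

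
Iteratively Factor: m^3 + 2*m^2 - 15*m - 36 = (m - 4)*(m^2 + 6*m + 9) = (m - 4)*(m + 3)*(m + 3)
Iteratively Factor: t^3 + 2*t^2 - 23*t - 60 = (t + 3)*(t^2 - t - 20) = (t - 5)*(t + 3)*(t + 4)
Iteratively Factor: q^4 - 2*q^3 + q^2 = (q - 1)*(q^3 - q^2) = q*(q - 1)*(q^2 - q) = q*(q - 1)^2*(q)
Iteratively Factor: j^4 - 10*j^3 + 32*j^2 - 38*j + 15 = (j - 1)*(j^3 - 9*j^2 + 23*j - 15) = (j - 3)*(j - 1)*(j^2 - 6*j + 5) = (j - 3)*(j - 1)^2*(j - 5)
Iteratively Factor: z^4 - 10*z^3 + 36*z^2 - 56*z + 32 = (z - 2)*(z^3 - 8*z^2 + 20*z - 16) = (z - 2)^2*(z^2 - 6*z + 8) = (z - 4)*(z - 2)^2*(z - 2)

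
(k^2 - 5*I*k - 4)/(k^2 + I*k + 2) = (k - 4*I)/(k + 2*I)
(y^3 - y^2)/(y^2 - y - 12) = y^2*(1 - y)/(-y^2 + y + 12)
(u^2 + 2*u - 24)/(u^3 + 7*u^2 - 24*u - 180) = (u - 4)/(u^2 + u - 30)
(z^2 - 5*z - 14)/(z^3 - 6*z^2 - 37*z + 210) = (z + 2)/(z^2 + z - 30)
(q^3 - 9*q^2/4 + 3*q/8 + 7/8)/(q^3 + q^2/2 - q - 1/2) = (q - 7/4)/(q + 1)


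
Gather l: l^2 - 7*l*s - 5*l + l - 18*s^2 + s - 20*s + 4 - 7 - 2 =l^2 + l*(-7*s - 4) - 18*s^2 - 19*s - 5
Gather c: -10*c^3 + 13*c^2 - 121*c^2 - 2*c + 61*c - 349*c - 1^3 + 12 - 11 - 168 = -10*c^3 - 108*c^2 - 290*c - 168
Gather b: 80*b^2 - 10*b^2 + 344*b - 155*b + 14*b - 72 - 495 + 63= 70*b^2 + 203*b - 504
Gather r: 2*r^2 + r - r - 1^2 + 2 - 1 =2*r^2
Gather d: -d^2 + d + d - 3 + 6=-d^2 + 2*d + 3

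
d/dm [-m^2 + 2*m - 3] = 2 - 2*m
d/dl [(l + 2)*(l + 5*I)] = 2*l + 2 + 5*I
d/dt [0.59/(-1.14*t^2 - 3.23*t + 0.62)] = (1.3452*t + 1.9057)/(1.14*t^2 + 3.23*t - 0.62)^2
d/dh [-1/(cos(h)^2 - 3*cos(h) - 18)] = (3 - 2*cos(h))*sin(h)/(sin(h)^2 + 3*cos(h) + 17)^2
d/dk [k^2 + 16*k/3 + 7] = 2*k + 16/3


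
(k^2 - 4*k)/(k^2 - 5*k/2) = 2*(k - 4)/(2*k - 5)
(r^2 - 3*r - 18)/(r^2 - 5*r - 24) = (r - 6)/(r - 8)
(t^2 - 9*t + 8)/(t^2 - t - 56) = (t - 1)/(t + 7)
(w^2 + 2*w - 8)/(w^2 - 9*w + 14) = (w + 4)/(w - 7)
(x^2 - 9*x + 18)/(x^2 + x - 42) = (x - 3)/(x + 7)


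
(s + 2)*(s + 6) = s^2 + 8*s + 12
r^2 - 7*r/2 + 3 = (r - 2)*(r - 3/2)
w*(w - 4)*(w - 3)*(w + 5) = w^4 - 2*w^3 - 23*w^2 + 60*w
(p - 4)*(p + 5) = p^2 + p - 20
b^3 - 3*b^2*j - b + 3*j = (b - 1)*(b + 1)*(b - 3*j)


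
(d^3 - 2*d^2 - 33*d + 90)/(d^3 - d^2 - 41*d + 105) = (d + 6)/(d + 7)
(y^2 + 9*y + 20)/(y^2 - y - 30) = (y + 4)/(y - 6)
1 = 1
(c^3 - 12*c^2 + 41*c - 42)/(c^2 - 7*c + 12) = (c^2 - 9*c + 14)/(c - 4)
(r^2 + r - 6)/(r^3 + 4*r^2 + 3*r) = (r - 2)/(r*(r + 1))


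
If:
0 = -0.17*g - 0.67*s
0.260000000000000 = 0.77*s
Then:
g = -1.33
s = 0.34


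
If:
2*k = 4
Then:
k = 2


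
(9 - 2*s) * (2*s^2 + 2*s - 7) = -4*s^3 + 14*s^2 + 32*s - 63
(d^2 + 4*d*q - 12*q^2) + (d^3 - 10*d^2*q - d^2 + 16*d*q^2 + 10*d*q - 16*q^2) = d^3 - 10*d^2*q + 16*d*q^2 + 14*d*q - 28*q^2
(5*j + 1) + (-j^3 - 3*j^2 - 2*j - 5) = -j^3 - 3*j^2 + 3*j - 4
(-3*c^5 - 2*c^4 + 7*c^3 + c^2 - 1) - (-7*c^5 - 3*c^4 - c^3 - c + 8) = 4*c^5 + c^4 + 8*c^3 + c^2 + c - 9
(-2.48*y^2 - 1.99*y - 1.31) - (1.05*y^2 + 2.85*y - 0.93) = -3.53*y^2 - 4.84*y - 0.38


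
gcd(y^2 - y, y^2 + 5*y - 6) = y - 1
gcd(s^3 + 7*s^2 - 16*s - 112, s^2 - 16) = s^2 - 16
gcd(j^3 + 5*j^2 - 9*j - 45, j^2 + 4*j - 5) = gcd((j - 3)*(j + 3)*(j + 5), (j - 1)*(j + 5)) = j + 5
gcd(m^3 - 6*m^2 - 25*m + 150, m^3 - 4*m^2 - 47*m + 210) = m^2 - 11*m + 30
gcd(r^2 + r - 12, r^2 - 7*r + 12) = r - 3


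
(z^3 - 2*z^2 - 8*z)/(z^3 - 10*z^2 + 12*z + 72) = z*(z - 4)/(z^2 - 12*z + 36)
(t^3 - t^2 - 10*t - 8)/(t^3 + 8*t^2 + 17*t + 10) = (t - 4)/(t + 5)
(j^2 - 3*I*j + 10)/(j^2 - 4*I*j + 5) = (j + 2*I)/(j + I)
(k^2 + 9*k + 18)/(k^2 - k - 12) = (k + 6)/(k - 4)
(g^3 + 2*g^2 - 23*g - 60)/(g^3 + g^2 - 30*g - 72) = (g - 5)/(g - 6)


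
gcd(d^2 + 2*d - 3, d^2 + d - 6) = d + 3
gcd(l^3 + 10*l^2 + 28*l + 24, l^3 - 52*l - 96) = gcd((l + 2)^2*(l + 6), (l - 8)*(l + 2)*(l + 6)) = l^2 + 8*l + 12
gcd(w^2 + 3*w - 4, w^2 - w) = w - 1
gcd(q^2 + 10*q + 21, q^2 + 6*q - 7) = q + 7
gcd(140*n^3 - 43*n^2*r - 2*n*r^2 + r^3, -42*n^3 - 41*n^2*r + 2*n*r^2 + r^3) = 7*n + r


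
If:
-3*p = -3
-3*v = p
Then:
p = 1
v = -1/3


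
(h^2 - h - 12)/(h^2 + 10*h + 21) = (h - 4)/(h + 7)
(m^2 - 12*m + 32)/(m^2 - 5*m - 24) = (m - 4)/(m + 3)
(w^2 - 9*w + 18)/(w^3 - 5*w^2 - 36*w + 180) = (w - 3)/(w^2 + w - 30)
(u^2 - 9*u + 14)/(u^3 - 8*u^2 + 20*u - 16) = (u - 7)/(u^2 - 6*u + 8)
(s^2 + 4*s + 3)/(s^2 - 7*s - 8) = (s + 3)/(s - 8)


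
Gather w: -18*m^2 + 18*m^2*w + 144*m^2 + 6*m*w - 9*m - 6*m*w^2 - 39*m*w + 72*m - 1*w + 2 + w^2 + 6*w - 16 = 126*m^2 + 63*m + w^2*(1 - 6*m) + w*(18*m^2 - 33*m + 5) - 14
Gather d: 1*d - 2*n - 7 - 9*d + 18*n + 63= -8*d + 16*n + 56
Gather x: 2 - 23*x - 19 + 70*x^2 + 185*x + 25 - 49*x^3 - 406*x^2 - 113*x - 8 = -49*x^3 - 336*x^2 + 49*x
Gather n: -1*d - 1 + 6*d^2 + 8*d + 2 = 6*d^2 + 7*d + 1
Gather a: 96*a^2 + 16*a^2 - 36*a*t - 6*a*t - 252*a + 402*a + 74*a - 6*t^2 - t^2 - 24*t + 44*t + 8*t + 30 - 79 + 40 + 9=112*a^2 + a*(224 - 42*t) - 7*t^2 + 28*t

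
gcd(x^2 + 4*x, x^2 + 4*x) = x^2 + 4*x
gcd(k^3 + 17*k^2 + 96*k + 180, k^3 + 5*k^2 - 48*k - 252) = k^2 + 12*k + 36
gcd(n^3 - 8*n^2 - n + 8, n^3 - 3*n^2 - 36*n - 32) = n^2 - 7*n - 8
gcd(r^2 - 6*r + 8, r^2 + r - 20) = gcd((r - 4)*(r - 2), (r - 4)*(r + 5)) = r - 4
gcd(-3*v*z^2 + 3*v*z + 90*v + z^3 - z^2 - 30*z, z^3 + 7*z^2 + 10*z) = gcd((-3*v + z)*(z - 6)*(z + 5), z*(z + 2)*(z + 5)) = z + 5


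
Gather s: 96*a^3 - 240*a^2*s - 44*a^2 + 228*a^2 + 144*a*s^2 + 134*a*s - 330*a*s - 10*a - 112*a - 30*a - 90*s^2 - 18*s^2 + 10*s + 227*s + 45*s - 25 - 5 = 96*a^3 + 184*a^2 - 152*a + s^2*(144*a - 108) + s*(-240*a^2 - 196*a + 282) - 30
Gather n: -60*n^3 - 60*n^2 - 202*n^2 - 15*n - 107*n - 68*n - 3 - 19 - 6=-60*n^3 - 262*n^2 - 190*n - 28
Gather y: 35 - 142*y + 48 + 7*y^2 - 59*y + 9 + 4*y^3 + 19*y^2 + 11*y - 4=4*y^3 + 26*y^2 - 190*y + 88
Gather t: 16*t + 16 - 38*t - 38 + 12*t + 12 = -10*t - 10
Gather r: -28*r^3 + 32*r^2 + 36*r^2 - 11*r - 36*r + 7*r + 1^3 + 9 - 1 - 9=-28*r^3 + 68*r^2 - 40*r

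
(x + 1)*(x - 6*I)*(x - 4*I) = x^3 + x^2 - 10*I*x^2 - 24*x - 10*I*x - 24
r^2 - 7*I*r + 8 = (r - 8*I)*(r + I)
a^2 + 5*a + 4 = (a + 1)*(a + 4)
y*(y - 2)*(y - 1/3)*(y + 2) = y^4 - y^3/3 - 4*y^2 + 4*y/3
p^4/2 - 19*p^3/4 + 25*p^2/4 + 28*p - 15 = (p/2 + 1)*(p - 6)*(p - 5)*(p - 1/2)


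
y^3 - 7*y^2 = y^2*(y - 7)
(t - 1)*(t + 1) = t^2 - 1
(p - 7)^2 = p^2 - 14*p + 49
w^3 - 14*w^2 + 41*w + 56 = (w - 8)*(w - 7)*(w + 1)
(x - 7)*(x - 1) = x^2 - 8*x + 7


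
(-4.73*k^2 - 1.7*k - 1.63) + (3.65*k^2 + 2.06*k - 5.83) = -1.08*k^2 + 0.36*k - 7.46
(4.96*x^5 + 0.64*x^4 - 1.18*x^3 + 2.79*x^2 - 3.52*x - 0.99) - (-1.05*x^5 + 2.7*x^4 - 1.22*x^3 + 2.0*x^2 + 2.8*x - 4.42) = 6.01*x^5 - 2.06*x^4 + 0.04*x^3 + 0.79*x^2 - 6.32*x + 3.43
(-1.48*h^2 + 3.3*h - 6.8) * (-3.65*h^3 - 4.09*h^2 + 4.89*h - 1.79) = 5.402*h^5 - 5.9918*h^4 + 4.0858*h^3 + 46.5982*h^2 - 39.159*h + 12.172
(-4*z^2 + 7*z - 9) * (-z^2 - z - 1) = 4*z^4 - 3*z^3 + 6*z^2 + 2*z + 9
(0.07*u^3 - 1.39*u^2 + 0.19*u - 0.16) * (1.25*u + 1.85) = 0.0875*u^4 - 1.608*u^3 - 2.334*u^2 + 0.1515*u - 0.296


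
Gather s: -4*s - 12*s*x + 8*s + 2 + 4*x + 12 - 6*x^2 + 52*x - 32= s*(4 - 12*x) - 6*x^2 + 56*x - 18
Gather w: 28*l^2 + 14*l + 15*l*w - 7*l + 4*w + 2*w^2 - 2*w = 28*l^2 + 7*l + 2*w^2 + w*(15*l + 2)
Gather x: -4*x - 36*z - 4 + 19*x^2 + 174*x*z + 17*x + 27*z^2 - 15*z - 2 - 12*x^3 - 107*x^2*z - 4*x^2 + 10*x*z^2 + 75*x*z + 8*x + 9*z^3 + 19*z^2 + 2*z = -12*x^3 + x^2*(15 - 107*z) + x*(10*z^2 + 249*z + 21) + 9*z^3 + 46*z^2 - 49*z - 6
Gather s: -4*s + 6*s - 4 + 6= 2*s + 2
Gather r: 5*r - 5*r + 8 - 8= 0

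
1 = 1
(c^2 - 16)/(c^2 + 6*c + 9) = (c^2 - 16)/(c^2 + 6*c + 9)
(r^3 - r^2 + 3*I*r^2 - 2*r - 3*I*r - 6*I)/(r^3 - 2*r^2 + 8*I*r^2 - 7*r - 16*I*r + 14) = (r^2 + r*(1 + 3*I) + 3*I)/(r^2 + 8*I*r - 7)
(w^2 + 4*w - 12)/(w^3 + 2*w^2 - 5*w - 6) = (w + 6)/(w^2 + 4*w + 3)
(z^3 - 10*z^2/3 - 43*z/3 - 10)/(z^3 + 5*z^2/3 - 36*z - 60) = (z + 1)/(z + 6)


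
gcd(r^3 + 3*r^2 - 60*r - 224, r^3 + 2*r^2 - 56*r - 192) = r^2 - 4*r - 32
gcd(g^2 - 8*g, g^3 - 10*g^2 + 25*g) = g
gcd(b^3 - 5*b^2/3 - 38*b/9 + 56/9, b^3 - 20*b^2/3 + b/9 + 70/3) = b - 7/3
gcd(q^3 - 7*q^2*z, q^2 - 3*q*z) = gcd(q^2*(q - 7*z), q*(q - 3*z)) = q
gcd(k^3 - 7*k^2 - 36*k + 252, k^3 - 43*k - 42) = k^2 - k - 42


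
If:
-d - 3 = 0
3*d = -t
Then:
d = -3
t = 9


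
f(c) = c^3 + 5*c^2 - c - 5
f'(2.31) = 38.11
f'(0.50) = 4.75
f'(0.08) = -0.18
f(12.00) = 2431.00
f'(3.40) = 67.68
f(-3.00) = 16.00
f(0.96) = -0.47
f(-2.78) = 14.94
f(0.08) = -5.05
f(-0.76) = -1.79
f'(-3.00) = -4.00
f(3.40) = 88.70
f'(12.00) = 551.00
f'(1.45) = 19.81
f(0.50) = -4.12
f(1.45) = 7.11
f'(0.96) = 11.36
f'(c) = 3*c^2 + 10*c - 1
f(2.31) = 31.70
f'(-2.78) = -5.61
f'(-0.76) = -6.87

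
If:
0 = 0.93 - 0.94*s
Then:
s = 0.99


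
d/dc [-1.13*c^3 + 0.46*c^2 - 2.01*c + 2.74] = -3.39*c^2 + 0.92*c - 2.01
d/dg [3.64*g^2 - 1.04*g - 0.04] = 7.28*g - 1.04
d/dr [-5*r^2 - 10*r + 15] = -10*r - 10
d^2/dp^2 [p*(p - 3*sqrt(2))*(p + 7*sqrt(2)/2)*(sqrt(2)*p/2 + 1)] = 6*sqrt(2)*p^2 + 9*p - 20*sqrt(2)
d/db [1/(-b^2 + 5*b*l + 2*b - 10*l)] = (2*b - 5*l - 2)/(b^2 - 5*b*l - 2*b + 10*l)^2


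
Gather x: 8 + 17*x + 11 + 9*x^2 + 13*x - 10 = 9*x^2 + 30*x + 9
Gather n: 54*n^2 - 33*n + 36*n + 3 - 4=54*n^2 + 3*n - 1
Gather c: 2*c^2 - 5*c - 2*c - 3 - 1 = 2*c^2 - 7*c - 4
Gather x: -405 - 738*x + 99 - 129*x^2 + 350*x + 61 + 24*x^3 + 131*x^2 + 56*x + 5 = 24*x^3 + 2*x^2 - 332*x - 240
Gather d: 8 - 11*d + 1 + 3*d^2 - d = 3*d^2 - 12*d + 9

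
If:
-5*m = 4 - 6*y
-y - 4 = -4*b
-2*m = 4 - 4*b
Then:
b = 9/7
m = 4/7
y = 8/7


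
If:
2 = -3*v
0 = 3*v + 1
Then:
No Solution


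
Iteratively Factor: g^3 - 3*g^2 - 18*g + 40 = (g - 2)*(g^2 - g - 20) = (g - 5)*(g - 2)*(g + 4)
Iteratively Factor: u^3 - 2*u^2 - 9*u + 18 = (u - 3)*(u^2 + u - 6) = (u - 3)*(u - 2)*(u + 3)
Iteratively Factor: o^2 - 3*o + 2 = (o - 1)*(o - 2)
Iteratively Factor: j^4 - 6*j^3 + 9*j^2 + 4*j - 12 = (j + 1)*(j^3 - 7*j^2 + 16*j - 12) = (j - 2)*(j + 1)*(j^2 - 5*j + 6) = (j - 2)^2*(j + 1)*(j - 3)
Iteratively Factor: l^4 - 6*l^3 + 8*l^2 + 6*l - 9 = (l - 3)*(l^3 - 3*l^2 - l + 3) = (l - 3)*(l + 1)*(l^2 - 4*l + 3) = (l - 3)*(l - 1)*(l + 1)*(l - 3)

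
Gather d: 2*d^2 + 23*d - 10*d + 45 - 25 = 2*d^2 + 13*d + 20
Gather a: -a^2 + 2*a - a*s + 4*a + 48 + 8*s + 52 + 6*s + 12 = -a^2 + a*(6 - s) + 14*s + 112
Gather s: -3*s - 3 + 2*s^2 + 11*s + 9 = 2*s^2 + 8*s + 6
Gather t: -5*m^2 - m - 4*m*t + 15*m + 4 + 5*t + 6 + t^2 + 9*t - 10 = -5*m^2 + 14*m + t^2 + t*(14 - 4*m)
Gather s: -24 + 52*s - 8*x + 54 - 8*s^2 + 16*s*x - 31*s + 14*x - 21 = -8*s^2 + s*(16*x + 21) + 6*x + 9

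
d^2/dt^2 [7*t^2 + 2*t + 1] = 14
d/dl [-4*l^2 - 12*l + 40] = -8*l - 12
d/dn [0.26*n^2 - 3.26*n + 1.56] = 0.52*n - 3.26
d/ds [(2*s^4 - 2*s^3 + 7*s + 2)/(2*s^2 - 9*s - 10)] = 2*(4*s^5 - 29*s^4 - 22*s^3 + 23*s^2 - 4*s - 26)/(4*s^4 - 36*s^3 + 41*s^2 + 180*s + 100)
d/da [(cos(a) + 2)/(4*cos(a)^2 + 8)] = (cos(a)^2 + 4*cos(a) - 2)*sin(a)/(4*(cos(a)^2 + 2)^2)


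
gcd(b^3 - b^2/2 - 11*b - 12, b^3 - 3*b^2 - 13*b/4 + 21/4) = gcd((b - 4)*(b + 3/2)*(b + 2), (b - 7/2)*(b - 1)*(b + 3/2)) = b + 3/2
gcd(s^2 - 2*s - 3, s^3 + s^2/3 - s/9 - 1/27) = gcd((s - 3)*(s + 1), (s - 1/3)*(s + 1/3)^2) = 1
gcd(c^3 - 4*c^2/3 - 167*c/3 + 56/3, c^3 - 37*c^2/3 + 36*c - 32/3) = c^2 - 25*c/3 + 8/3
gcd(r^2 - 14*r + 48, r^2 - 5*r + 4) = 1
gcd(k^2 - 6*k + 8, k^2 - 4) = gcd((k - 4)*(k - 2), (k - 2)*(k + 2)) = k - 2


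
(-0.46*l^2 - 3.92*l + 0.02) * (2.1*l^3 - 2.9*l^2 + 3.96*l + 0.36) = -0.966*l^5 - 6.898*l^4 + 9.5884*l^3 - 15.7468*l^2 - 1.332*l + 0.0072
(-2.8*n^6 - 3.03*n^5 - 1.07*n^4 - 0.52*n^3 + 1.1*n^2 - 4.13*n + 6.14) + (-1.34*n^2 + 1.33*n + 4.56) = -2.8*n^6 - 3.03*n^5 - 1.07*n^4 - 0.52*n^3 - 0.24*n^2 - 2.8*n + 10.7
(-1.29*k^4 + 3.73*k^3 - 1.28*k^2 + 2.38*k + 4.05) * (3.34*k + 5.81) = -4.3086*k^5 + 4.9633*k^4 + 17.3961*k^3 + 0.5124*k^2 + 27.3548*k + 23.5305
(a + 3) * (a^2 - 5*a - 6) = a^3 - 2*a^2 - 21*a - 18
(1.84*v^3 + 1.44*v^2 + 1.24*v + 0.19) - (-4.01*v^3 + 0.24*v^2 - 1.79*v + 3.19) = 5.85*v^3 + 1.2*v^2 + 3.03*v - 3.0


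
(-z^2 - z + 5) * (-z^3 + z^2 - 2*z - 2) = z^5 - 4*z^3 + 9*z^2 - 8*z - 10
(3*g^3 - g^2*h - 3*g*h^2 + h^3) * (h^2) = 3*g^3*h^2 - g^2*h^3 - 3*g*h^4 + h^5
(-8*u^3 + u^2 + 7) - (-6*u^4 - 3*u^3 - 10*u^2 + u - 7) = 6*u^4 - 5*u^3 + 11*u^2 - u + 14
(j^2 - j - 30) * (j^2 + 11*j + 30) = j^4 + 10*j^3 - 11*j^2 - 360*j - 900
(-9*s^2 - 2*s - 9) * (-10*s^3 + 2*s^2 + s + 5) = 90*s^5 + 2*s^4 + 77*s^3 - 65*s^2 - 19*s - 45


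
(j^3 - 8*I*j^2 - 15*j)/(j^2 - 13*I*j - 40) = j*(j - 3*I)/(j - 8*I)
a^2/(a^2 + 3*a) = a/(a + 3)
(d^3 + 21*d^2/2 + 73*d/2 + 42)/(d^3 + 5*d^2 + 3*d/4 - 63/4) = 2*(d + 4)/(2*d - 3)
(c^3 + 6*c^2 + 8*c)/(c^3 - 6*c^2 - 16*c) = (c + 4)/(c - 8)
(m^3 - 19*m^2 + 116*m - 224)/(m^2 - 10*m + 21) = (m^2 - 12*m + 32)/(m - 3)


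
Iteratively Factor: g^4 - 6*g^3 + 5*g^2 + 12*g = (g - 3)*(g^3 - 3*g^2 - 4*g) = (g - 4)*(g - 3)*(g^2 + g) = g*(g - 4)*(g - 3)*(g + 1)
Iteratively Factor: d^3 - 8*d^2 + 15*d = (d - 3)*(d^2 - 5*d) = (d - 5)*(d - 3)*(d)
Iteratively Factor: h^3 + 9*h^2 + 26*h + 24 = (h + 3)*(h^2 + 6*h + 8) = (h + 2)*(h + 3)*(h + 4)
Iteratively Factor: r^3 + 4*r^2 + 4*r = (r + 2)*(r^2 + 2*r) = (r + 2)^2*(r)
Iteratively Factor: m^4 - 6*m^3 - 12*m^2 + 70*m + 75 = (m - 5)*(m^3 - m^2 - 17*m - 15) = (m - 5)^2*(m^2 + 4*m + 3) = (m - 5)^2*(m + 1)*(m + 3)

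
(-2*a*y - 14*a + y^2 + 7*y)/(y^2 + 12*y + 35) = (-2*a + y)/(y + 5)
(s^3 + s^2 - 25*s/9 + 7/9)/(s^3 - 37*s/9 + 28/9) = (3*s - 1)/(3*s - 4)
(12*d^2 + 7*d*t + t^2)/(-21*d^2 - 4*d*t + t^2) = (4*d + t)/(-7*d + t)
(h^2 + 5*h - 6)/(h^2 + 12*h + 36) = (h - 1)/(h + 6)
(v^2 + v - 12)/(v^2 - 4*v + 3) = (v + 4)/(v - 1)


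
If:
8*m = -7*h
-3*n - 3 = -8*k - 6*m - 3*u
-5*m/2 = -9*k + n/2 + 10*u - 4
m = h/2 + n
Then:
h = 856*u/265 - 472/265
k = 21*u/265 + 33/265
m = 413/265 - 749*u/265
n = 649/265 - 1177*u/265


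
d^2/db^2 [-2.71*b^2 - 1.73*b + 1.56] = -5.42000000000000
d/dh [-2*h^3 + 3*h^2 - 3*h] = -6*h^2 + 6*h - 3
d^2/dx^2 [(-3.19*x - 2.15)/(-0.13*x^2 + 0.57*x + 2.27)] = ((3.0776 - 2.4882*x)*(-0.13*x^2 + 0.57*x + 2.27) - (0.26*x - 0.57)*(0.52*x - 1.14)*(3.19*x + 2.15))/(-0.13*x^2 + 0.57*x + 2.27)^3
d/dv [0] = 0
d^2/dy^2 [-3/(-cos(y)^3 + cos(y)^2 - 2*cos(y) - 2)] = 3*((11*cos(y) - 8*cos(2*y) + 9*cos(3*y))*(cos(y)^3 - cos(y)^2 + 2*cos(y) + 2)/4 + 2*(3*cos(y)^2 - 2*cos(y) + 2)^2*sin(y)^2)/(cos(y)^3 - cos(y)^2 + 2*cos(y) + 2)^3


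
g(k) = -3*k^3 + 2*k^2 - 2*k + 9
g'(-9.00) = -767.00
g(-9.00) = 2376.00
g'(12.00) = -1250.00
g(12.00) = -4911.00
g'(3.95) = -126.62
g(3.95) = -152.58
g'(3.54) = -100.62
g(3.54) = -106.10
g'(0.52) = -2.35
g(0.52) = 8.08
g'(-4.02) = -163.52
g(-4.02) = 244.26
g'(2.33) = -41.54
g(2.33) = -22.75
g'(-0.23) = -3.40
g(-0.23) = 9.60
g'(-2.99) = -94.42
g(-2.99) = 113.05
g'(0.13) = -1.63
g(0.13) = 8.77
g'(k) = -9*k^2 + 4*k - 2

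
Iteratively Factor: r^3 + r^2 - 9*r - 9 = (r - 3)*(r^2 + 4*r + 3) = (r - 3)*(r + 3)*(r + 1)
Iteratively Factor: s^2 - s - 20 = (s - 5)*(s + 4)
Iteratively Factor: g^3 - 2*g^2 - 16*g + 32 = (g - 4)*(g^2 + 2*g - 8) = (g - 4)*(g - 2)*(g + 4)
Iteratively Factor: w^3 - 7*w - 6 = (w + 1)*(w^2 - w - 6) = (w - 3)*(w + 1)*(w + 2)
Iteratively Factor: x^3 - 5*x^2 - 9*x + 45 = (x - 3)*(x^2 - 2*x - 15) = (x - 5)*(x - 3)*(x + 3)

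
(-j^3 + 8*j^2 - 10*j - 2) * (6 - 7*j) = 7*j^4 - 62*j^3 + 118*j^2 - 46*j - 12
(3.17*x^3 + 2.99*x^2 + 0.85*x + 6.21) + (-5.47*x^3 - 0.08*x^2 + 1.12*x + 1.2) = -2.3*x^3 + 2.91*x^2 + 1.97*x + 7.41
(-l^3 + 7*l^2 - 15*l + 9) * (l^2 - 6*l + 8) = -l^5 + 13*l^4 - 65*l^3 + 155*l^2 - 174*l + 72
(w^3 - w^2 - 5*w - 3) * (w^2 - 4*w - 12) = w^5 - 5*w^4 - 13*w^3 + 29*w^2 + 72*w + 36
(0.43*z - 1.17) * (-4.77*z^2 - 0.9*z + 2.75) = -2.0511*z^3 + 5.1939*z^2 + 2.2355*z - 3.2175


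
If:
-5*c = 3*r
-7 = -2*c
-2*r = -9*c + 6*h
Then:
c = 7/2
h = 259/36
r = -35/6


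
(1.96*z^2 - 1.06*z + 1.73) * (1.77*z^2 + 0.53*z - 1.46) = 3.4692*z^4 - 0.8374*z^3 - 0.3613*z^2 + 2.4645*z - 2.5258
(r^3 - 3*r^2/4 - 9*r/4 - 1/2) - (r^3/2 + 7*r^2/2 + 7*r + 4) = r^3/2 - 17*r^2/4 - 37*r/4 - 9/2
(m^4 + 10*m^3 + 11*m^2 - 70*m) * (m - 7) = m^5 + 3*m^4 - 59*m^3 - 147*m^2 + 490*m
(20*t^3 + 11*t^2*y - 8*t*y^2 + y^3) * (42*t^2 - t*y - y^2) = 840*t^5 + 442*t^4*y - 367*t^3*y^2 + 39*t^2*y^3 + 7*t*y^4 - y^5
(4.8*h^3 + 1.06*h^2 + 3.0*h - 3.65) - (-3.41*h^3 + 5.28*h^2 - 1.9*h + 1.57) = 8.21*h^3 - 4.22*h^2 + 4.9*h - 5.22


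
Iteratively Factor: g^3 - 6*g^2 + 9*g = (g - 3)*(g^2 - 3*g) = (g - 3)^2*(g)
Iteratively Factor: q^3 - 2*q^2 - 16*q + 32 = (q + 4)*(q^2 - 6*q + 8) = (q - 2)*(q + 4)*(q - 4)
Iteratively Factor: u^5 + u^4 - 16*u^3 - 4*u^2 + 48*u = (u - 3)*(u^4 + 4*u^3 - 4*u^2 - 16*u) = (u - 3)*(u - 2)*(u^3 + 6*u^2 + 8*u) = (u - 3)*(u - 2)*(u + 2)*(u^2 + 4*u) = (u - 3)*(u - 2)*(u + 2)*(u + 4)*(u)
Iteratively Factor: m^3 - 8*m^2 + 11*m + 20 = (m + 1)*(m^2 - 9*m + 20) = (m - 5)*(m + 1)*(m - 4)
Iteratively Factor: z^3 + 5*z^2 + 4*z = (z + 1)*(z^2 + 4*z) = (z + 1)*(z + 4)*(z)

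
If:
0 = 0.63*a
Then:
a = 0.00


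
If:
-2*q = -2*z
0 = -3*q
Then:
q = 0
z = 0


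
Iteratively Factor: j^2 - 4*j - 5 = (j + 1)*(j - 5)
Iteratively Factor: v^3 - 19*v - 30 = (v + 2)*(v^2 - 2*v - 15) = (v + 2)*(v + 3)*(v - 5)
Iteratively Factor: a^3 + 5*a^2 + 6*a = (a + 3)*(a^2 + 2*a) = (a + 2)*(a + 3)*(a)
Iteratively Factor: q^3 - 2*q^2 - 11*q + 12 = (q + 3)*(q^2 - 5*q + 4) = (q - 4)*(q + 3)*(q - 1)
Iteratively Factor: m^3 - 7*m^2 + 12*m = (m - 4)*(m^2 - 3*m) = m*(m - 4)*(m - 3)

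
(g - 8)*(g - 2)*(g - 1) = g^3 - 11*g^2 + 26*g - 16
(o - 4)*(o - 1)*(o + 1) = o^3 - 4*o^2 - o + 4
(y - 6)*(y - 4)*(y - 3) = y^3 - 13*y^2 + 54*y - 72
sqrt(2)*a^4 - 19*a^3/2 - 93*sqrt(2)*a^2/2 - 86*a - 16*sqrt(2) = (a - 8*sqrt(2))*(a + sqrt(2))*(a + 2*sqrt(2))*(sqrt(2)*a + 1/2)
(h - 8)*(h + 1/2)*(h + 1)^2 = h^4 - 11*h^3/2 - 18*h^2 - 31*h/2 - 4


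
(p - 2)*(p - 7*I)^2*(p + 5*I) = p^4 - 2*p^3 - 9*I*p^3 + 21*p^2 + 18*I*p^2 - 42*p - 245*I*p + 490*I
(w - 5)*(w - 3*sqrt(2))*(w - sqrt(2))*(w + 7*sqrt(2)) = w^4 - 5*w^3 + 3*sqrt(2)*w^3 - 50*w^2 - 15*sqrt(2)*w^2 + 42*sqrt(2)*w + 250*w - 210*sqrt(2)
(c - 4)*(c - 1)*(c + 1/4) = c^3 - 19*c^2/4 + 11*c/4 + 1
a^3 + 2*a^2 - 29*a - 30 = (a - 5)*(a + 1)*(a + 6)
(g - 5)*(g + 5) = g^2 - 25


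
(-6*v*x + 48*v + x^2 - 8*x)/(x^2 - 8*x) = (-6*v + x)/x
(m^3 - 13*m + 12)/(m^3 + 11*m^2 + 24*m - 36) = (m^2 + m - 12)/(m^2 + 12*m + 36)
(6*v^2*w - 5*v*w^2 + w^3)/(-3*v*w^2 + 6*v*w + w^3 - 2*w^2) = (-2*v + w)/(w - 2)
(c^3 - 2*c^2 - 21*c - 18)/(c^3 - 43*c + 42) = (c^2 + 4*c + 3)/(c^2 + 6*c - 7)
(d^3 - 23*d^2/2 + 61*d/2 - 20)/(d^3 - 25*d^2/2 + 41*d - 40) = (d - 1)/(d - 2)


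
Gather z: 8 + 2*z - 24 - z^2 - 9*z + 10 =-z^2 - 7*z - 6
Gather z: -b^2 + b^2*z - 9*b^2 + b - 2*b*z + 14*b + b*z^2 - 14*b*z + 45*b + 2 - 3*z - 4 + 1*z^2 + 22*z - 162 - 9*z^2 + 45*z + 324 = -10*b^2 + 60*b + z^2*(b - 8) + z*(b^2 - 16*b + 64) + 160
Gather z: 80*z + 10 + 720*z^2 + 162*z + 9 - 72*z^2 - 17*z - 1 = 648*z^2 + 225*z + 18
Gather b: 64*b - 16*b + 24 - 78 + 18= 48*b - 36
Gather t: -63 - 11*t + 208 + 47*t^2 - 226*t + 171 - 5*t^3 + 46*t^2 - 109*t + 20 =-5*t^3 + 93*t^2 - 346*t + 336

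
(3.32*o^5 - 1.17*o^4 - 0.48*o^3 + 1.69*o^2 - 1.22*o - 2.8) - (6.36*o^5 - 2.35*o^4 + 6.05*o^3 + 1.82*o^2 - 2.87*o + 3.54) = -3.04*o^5 + 1.18*o^4 - 6.53*o^3 - 0.13*o^2 + 1.65*o - 6.34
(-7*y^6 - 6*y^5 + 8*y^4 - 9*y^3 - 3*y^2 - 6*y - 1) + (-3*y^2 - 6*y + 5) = -7*y^6 - 6*y^5 + 8*y^4 - 9*y^3 - 6*y^2 - 12*y + 4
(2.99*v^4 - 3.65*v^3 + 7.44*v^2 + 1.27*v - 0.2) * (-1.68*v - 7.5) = -5.0232*v^5 - 16.293*v^4 + 14.8758*v^3 - 57.9336*v^2 - 9.189*v + 1.5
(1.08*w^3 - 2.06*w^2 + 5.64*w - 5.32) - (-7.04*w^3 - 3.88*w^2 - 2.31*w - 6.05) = 8.12*w^3 + 1.82*w^2 + 7.95*w + 0.73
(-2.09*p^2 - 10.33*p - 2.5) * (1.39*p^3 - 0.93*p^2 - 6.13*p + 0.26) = -2.9051*p^5 - 12.415*p^4 + 18.9436*p^3 + 65.1045*p^2 + 12.6392*p - 0.65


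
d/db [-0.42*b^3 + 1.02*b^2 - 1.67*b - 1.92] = -1.26*b^2 + 2.04*b - 1.67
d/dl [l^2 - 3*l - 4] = 2*l - 3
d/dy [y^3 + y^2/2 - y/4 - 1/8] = 3*y^2 + y - 1/4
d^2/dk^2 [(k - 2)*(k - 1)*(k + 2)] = 6*k - 2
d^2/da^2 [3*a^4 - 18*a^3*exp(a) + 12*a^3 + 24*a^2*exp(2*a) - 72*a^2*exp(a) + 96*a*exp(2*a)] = -18*a^3*exp(a) + 96*a^2*exp(2*a) - 180*a^2*exp(a) + 36*a^2 + 576*a*exp(2*a) - 396*a*exp(a) + 72*a + 432*exp(2*a) - 144*exp(a)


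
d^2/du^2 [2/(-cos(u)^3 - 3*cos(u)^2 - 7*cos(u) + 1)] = -((31*cos(u) + 24*cos(2*u) + 9*cos(3*u))*(cos(u)^3 + 3*cos(u)^2 + 7*cos(u) - 1)/2 + 4*(3*cos(u)^2 + 6*cos(u) + 7)^2*sin(u)^2)/(cos(u)^3 + 3*cos(u)^2 + 7*cos(u) - 1)^3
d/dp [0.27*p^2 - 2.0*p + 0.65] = 0.54*p - 2.0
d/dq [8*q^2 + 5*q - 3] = 16*q + 5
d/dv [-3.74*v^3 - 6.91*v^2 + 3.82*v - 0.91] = -11.22*v^2 - 13.82*v + 3.82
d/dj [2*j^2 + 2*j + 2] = 4*j + 2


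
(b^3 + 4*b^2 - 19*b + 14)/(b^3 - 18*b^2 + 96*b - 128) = (b^2 + 6*b - 7)/(b^2 - 16*b + 64)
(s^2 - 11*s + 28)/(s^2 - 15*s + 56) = (s - 4)/(s - 8)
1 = 1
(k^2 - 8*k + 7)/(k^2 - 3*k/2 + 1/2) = 2*(k - 7)/(2*k - 1)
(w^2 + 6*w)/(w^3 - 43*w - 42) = w/(w^2 - 6*w - 7)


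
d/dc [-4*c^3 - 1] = -12*c^2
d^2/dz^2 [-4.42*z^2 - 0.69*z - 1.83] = -8.84000000000000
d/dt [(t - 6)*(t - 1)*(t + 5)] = 3*t^2 - 4*t - 29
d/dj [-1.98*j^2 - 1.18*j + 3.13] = -3.96*j - 1.18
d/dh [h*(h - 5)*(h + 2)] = 3*h^2 - 6*h - 10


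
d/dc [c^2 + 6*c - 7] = 2*c + 6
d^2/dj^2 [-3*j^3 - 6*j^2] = -18*j - 12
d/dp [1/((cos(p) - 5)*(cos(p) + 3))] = 2*(cos(p) - 1)*sin(p)/((cos(p) - 5)^2*(cos(p) + 3)^2)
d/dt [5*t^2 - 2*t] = 10*t - 2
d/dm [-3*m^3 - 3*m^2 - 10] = 3*m*(-3*m - 2)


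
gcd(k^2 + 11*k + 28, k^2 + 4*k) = k + 4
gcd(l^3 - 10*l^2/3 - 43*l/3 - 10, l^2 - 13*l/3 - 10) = l^2 - 13*l/3 - 10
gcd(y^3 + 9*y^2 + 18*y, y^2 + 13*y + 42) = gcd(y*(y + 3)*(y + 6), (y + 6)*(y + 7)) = y + 6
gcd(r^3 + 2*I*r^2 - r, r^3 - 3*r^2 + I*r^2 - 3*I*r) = r^2 + I*r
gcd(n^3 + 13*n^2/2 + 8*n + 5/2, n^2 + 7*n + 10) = n + 5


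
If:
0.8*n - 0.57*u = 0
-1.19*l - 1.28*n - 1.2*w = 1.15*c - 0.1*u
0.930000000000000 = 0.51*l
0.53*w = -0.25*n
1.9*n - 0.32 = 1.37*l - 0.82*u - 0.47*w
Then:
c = -2.38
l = 1.82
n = 1.00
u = 1.40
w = -0.47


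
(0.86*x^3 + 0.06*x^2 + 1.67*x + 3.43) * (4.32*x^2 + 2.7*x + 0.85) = 3.7152*x^5 + 2.5812*x^4 + 8.1074*x^3 + 19.3776*x^2 + 10.6805*x + 2.9155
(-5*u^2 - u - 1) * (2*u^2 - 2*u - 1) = -10*u^4 + 8*u^3 + 5*u^2 + 3*u + 1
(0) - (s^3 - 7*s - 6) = -s^3 + 7*s + 6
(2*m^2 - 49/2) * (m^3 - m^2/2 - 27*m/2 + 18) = 2*m^5 - m^4 - 103*m^3/2 + 193*m^2/4 + 1323*m/4 - 441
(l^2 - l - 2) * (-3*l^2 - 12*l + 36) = -3*l^4 - 9*l^3 + 54*l^2 - 12*l - 72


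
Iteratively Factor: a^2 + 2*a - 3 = (a - 1)*(a + 3)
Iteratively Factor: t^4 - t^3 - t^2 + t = (t - 1)*(t^3 - t) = t*(t - 1)*(t^2 - 1) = t*(t - 1)*(t + 1)*(t - 1)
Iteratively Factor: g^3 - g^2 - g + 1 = (g + 1)*(g^2 - 2*g + 1) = (g - 1)*(g + 1)*(g - 1)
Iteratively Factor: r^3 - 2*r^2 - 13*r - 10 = (r + 1)*(r^2 - 3*r - 10) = (r - 5)*(r + 1)*(r + 2)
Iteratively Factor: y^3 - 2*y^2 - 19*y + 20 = (y - 5)*(y^2 + 3*y - 4) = (y - 5)*(y - 1)*(y + 4)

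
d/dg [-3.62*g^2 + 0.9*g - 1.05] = 0.9 - 7.24*g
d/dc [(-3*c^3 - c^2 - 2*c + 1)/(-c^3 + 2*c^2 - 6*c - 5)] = (-7*c^4 + 32*c^3 + 58*c^2 + 6*c + 16)/(c^6 - 4*c^5 + 16*c^4 - 14*c^3 + 16*c^2 + 60*c + 25)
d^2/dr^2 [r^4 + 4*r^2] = 12*r^2 + 8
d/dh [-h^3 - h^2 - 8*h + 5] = -3*h^2 - 2*h - 8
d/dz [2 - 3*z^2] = -6*z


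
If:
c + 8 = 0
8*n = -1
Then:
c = -8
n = -1/8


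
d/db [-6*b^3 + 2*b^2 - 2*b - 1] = -18*b^2 + 4*b - 2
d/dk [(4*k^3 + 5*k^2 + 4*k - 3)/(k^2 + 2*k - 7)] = 2*(2*k^4 + 8*k^3 - 39*k^2 - 32*k - 11)/(k^4 + 4*k^3 - 10*k^2 - 28*k + 49)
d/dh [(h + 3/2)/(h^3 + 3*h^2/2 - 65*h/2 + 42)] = (-8*h^3 - 24*h^2 - 18*h + 363)/(4*h^6 + 12*h^5 - 251*h^4 - 54*h^3 + 4729*h^2 - 10920*h + 7056)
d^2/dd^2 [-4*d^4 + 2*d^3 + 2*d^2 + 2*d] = -48*d^2 + 12*d + 4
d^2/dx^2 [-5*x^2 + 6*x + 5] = -10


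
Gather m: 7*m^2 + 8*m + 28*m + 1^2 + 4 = 7*m^2 + 36*m + 5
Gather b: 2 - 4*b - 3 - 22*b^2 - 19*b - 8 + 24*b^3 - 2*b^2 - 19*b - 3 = 24*b^3 - 24*b^2 - 42*b - 12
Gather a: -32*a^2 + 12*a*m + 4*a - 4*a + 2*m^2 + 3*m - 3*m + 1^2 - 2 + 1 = -32*a^2 + 12*a*m + 2*m^2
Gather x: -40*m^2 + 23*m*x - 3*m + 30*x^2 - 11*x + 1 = -40*m^2 - 3*m + 30*x^2 + x*(23*m - 11) + 1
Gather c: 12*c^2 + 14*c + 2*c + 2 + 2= 12*c^2 + 16*c + 4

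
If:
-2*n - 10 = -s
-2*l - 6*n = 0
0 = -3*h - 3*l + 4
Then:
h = 3*s/2 - 41/3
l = 15 - 3*s/2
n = s/2 - 5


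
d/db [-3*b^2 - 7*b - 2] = -6*b - 7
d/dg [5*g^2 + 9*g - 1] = 10*g + 9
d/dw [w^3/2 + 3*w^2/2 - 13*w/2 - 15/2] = 3*w^2/2 + 3*w - 13/2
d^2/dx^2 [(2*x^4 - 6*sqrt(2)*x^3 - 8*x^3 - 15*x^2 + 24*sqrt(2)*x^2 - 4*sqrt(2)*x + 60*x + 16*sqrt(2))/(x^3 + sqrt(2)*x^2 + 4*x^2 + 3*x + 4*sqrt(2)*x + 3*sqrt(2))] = 2*(59*x^6 + 64*sqrt(2)*x^6 + 234*sqrt(2)*x^5 + 516*x^5 + 753*x^4 + 552*sqrt(2)*x^4 - 536*x^3 + 650*sqrt(2)*x^3 - 612*sqrt(2)*x^2 - 846*x^2 - 1452*sqrt(2)*x + 312*x - 1254 + 548*sqrt(2))/(x^9 + 3*sqrt(2)*x^8 + 12*x^8 + 36*sqrt(2)*x^7 + 63*x^7 + 208*x^6 + 173*sqrt(2)*x^6 + 513*x^5 + 432*sqrt(2)*x^5 + 627*sqrt(2)*x^4 + 924*x^4 + 596*sqrt(2)*x^3 + 1053*x^3 + 423*sqrt(2)*x^2 + 648*x^2 + 162*x + 216*sqrt(2)*x + 54*sqrt(2))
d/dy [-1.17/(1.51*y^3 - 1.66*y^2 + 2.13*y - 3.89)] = (5.3001*y^2 - 3.8844*y + 2.4921)/(1.51*y^3 - 1.66*y^2 + 2.13*y - 3.89)^2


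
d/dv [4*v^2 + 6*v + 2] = 8*v + 6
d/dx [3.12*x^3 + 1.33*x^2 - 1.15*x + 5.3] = 9.36*x^2 + 2.66*x - 1.15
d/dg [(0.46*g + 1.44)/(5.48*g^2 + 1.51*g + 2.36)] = (2.5208*g^2 + 0.6946*g - (0.46*g + 1.44)*(10.96*g + 1.51) + 1.0856)/(5.48*g^2 + 1.51*g + 2.36)^2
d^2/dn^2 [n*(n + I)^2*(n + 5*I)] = 12*n^2 + 42*I*n - 22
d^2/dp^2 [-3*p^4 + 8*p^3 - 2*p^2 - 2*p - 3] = -36*p^2 + 48*p - 4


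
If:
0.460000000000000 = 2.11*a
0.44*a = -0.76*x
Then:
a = 0.22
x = -0.13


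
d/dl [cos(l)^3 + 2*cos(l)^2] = -(3*cos(l) + 4)*sin(l)*cos(l)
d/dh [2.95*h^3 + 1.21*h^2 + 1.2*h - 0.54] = 8.85*h^2 + 2.42*h + 1.2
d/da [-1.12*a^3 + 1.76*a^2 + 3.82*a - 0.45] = -3.36*a^2 + 3.52*a + 3.82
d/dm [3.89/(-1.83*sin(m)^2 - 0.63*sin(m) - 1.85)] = (14.2374*sin(m) + 2.4507)*cos(m)/(1.83*sin(m)^2 + 0.63*sin(m) + 1.85)^2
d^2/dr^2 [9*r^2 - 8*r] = 18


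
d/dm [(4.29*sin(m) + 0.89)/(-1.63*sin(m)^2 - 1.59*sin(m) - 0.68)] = (6.9927*sin(m)^2 + 2.9014*sin(m) - 1.5021)*cos(m)/(2.6569*sin(m)^4 + 5.1834*sin(m)^3 + 4.7449*sin(m)^2 + 2.1624*sin(m) + 0.4624)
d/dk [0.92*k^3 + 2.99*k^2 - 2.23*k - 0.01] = 2.76*k^2 + 5.98*k - 2.23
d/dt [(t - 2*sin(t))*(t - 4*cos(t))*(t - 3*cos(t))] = (t - 2*sin(t))*(t - 4*cos(t))*(3*sin(t) + 1) + (t - 2*sin(t))*(t - 3*cos(t))*(4*sin(t) + 1) - (t - 4*cos(t))*(t - 3*cos(t))*(2*cos(t) - 1)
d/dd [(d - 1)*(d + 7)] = 2*d + 6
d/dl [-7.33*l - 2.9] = -7.33000000000000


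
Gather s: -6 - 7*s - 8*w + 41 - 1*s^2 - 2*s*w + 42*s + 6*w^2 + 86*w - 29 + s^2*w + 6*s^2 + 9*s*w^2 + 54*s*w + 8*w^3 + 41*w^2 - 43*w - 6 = s^2*(w + 5) + s*(9*w^2 + 52*w + 35) + 8*w^3 + 47*w^2 + 35*w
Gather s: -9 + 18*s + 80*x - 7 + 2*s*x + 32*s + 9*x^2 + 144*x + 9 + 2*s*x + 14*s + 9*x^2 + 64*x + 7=s*(4*x + 64) + 18*x^2 + 288*x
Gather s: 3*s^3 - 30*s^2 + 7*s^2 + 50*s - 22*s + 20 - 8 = 3*s^3 - 23*s^2 + 28*s + 12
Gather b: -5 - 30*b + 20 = 15 - 30*b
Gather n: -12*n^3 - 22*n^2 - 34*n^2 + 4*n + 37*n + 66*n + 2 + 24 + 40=-12*n^3 - 56*n^2 + 107*n + 66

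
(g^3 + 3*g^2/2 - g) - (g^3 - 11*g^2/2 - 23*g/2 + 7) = 7*g^2 + 21*g/2 - 7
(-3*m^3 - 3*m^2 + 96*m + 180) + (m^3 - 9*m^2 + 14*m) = -2*m^3 - 12*m^2 + 110*m + 180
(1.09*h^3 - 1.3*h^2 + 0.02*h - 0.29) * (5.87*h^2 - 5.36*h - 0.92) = 6.3983*h^5 - 13.4734*h^4 + 6.0826*h^3 - 0.6135*h^2 + 1.536*h + 0.2668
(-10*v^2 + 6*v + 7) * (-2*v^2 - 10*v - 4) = 20*v^4 + 88*v^3 - 34*v^2 - 94*v - 28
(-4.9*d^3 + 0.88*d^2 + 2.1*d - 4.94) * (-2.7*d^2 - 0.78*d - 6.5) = 13.23*d^5 + 1.446*d^4 + 25.4936*d^3 + 5.98*d^2 - 9.7968*d + 32.11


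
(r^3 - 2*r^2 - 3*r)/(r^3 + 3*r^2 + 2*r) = (r - 3)/(r + 2)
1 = 1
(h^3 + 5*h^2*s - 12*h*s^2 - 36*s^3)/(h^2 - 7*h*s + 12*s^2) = (-h^2 - 8*h*s - 12*s^2)/(-h + 4*s)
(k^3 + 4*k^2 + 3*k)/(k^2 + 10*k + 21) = k*(k + 1)/(k + 7)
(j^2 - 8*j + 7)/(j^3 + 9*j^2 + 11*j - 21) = (j - 7)/(j^2 + 10*j + 21)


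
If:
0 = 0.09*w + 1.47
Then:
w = -16.33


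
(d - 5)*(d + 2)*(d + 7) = d^3 + 4*d^2 - 31*d - 70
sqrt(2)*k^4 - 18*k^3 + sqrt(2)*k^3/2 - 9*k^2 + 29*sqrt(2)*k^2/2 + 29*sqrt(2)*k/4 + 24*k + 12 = (k + 1/2)*(k - 8*sqrt(2))*(k - 3*sqrt(2)/2)*(sqrt(2)*k + 1)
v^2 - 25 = (v - 5)*(v + 5)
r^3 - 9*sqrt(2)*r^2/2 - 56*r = r*(r - 8*sqrt(2))*(r + 7*sqrt(2)/2)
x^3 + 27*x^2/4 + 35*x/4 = x*(x + 7/4)*(x + 5)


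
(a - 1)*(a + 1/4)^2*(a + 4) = a^4 + 7*a^3/2 - 39*a^2/16 - 29*a/16 - 1/4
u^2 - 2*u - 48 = (u - 8)*(u + 6)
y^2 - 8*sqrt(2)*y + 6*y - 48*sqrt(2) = (y + 6)*(y - 8*sqrt(2))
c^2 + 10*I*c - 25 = (c + 5*I)^2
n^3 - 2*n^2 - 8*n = n*(n - 4)*(n + 2)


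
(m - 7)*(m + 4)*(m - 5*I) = m^3 - 3*m^2 - 5*I*m^2 - 28*m + 15*I*m + 140*I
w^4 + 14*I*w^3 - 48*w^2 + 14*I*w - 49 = (w - I)*(w + I)*(w + 7*I)^2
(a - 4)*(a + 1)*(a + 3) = a^3 - 13*a - 12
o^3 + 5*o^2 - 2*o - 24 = (o - 2)*(o + 3)*(o + 4)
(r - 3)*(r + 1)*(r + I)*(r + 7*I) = r^4 - 2*r^3 + 8*I*r^3 - 10*r^2 - 16*I*r^2 + 14*r - 24*I*r + 21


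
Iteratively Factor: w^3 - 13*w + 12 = (w + 4)*(w^2 - 4*w + 3) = (w - 1)*(w + 4)*(w - 3)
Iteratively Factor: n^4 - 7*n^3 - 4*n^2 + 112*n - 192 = (n - 4)*(n^3 - 3*n^2 - 16*n + 48) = (n - 4)^2*(n^2 + n - 12) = (n - 4)^2*(n + 4)*(n - 3)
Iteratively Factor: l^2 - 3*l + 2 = (l - 2)*(l - 1)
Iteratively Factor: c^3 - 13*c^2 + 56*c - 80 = (c - 4)*(c^2 - 9*c + 20) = (c - 5)*(c - 4)*(c - 4)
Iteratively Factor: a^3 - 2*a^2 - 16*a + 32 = (a - 4)*(a^2 + 2*a - 8) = (a - 4)*(a - 2)*(a + 4)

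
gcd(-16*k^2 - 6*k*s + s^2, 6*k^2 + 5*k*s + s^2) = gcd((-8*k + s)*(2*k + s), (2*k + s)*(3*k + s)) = 2*k + s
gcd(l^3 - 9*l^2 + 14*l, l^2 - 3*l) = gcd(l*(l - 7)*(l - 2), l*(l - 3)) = l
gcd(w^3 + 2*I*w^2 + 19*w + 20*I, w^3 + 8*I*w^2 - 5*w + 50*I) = w + 5*I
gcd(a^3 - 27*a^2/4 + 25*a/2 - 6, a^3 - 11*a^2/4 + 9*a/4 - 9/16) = a - 3/4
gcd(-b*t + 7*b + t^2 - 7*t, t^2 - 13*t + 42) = t - 7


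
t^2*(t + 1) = t^3 + t^2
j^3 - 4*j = j*(j - 2)*(j + 2)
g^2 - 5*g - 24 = (g - 8)*(g + 3)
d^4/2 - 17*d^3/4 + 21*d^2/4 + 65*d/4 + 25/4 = (d/2 + 1/4)*(d - 5)^2*(d + 1)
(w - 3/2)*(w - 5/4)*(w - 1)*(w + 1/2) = w^4 - 13*w^3/4 + 11*w^2/4 + 7*w/16 - 15/16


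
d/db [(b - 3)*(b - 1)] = 2*b - 4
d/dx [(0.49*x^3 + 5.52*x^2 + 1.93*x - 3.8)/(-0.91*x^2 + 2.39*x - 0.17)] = (-0.4459*x^4 + 2.3422*x^3 + 14.6992*x^2 - 8.7928*x + 8.7539)/(0.8281*x^4 - 4.3498*x^3 + 6.0215*x^2 - 0.8126*x + 0.0289)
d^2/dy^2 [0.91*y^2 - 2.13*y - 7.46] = 1.82000000000000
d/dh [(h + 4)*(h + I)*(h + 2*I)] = 3*h^2 + h*(8 + 6*I) - 2 + 12*I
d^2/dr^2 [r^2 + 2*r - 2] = 2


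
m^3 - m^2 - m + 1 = (m - 1)^2*(m + 1)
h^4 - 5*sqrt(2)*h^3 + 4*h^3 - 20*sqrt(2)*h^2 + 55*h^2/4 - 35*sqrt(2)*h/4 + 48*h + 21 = (h + 1/2)*(h + 7/2)*(h - 3*sqrt(2))*(h - 2*sqrt(2))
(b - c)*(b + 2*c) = b^2 + b*c - 2*c^2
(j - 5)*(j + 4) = j^2 - j - 20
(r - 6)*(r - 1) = r^2 - 7*r + 6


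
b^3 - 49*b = b*(b - 7)*(b + 7)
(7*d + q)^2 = 49*d^2 + 14*d*q + q^2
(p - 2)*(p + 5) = p^2 + 3*p - 10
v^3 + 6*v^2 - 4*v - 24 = (v - 2)*(v + 2)*(v + 6)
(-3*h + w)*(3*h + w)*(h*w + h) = -9*h^3*w - 9*h^3 + h*w^3 + h*w^2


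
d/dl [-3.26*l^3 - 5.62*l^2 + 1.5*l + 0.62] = -9.78*l^2 - 11.24*l + 1.5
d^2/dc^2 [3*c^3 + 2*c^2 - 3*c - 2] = 18*c + 4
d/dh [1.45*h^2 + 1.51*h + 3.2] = 2.9*h + 1.51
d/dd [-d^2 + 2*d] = 2 - 2*d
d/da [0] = 0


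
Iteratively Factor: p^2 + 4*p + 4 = (p + 2)*(p + 2)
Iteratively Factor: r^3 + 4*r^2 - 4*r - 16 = (r + 4)*(r^2 - 4) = (r - 2)*(r + 4)*(r + 2)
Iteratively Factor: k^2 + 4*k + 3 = (k + 3)*(k + 1)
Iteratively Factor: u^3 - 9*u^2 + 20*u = (u)*(u^2 - 9*u + 20) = u*(u - 4)*(u - 5)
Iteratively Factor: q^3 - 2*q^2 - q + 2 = (q - 2)*(q^2 - 1) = (q - 2)*(q - 1)*(q + 1)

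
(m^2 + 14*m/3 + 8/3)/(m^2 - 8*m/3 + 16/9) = 3*(3*m^2 + 14*m + 8)/(9*m^2 - 24*m + 16)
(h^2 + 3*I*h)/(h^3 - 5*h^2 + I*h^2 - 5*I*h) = (h + 3*I)/(h^2 + h*(-5 + I) - 5*I)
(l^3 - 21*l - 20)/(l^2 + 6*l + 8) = (l^2 - 4*l - 5)/(l + 2)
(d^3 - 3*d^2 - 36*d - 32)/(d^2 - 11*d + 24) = (d^2 + 5*d + 4)/(d - 3)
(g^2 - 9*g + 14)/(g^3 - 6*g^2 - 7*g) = (g - 2)/(g*(g + 1))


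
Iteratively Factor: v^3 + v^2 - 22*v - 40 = (v + 2)*(v^2 - v - 20) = (v + 2)*(v + 4)*(v - 5)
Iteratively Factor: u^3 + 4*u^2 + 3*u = (u + 1)*(u^2 + 3*u) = u*(u + 1)*(u + 3)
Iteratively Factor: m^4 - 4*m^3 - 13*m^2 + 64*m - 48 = (m - 3)*(m^3 - m^2 - 16*m + 16) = (m - 4)*(m - 3)*(m^2 + 3*m - 4) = (m - 4)*(m - 3)*(m - 1)*(m + 4)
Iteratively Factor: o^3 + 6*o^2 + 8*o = (o + 2)*(o^2 + 4*o) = (o + 2)*(o + 4)*(o)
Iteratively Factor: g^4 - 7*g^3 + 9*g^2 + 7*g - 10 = (g - 2)*(g^3 - 5*g^2 - g + 5) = (g - 5)*(g - 2)*(g^2 - 1) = (g - 5)*(g - 2)*(g + 1)*(g - 1)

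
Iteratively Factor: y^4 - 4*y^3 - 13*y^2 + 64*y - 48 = (y - 3)*(y^3 - y^2 - 16*y + 16) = (y - 4)*(y - 3)*(y^2 + 3*y - 4) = (y - 4)*(y - 3)*(y - 1)*(y + 4)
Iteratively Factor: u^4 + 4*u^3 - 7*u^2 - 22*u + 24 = (u + 3)*(u^3 + u^2 - 10*u + 8) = (u - 2)*(u + 3)*(u^2 + 3*u - 4) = (u - 2)*(u - 1)*(u + 3)*(u + 4)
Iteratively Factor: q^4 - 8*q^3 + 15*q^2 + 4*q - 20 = (q - 2)*(q^3 - 6*q^2 + 3*q + 10) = (q - 5)*(q - 2)*(q^2 - q - 2) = (q - 5)*(q - 2)^2*(q + 1)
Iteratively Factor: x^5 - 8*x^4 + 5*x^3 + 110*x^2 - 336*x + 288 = (x - 4)*(x^4 - 4*x^3 - 11*x^2 + 66*x - 72) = (x - 4)*(x - 2)*(x^3 - 2*x^2 - 15*x + 36) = (x - 4)*(x - 3)*(x - 2)*(x^2 + x - 12) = (x - 4)*(x - 3)^2*(x - 2)*(x + 4)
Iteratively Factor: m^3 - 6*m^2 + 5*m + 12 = (m - 3)*(m^2 - 3*m - 4) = (m - 3)*(m + 1)*(m - 4)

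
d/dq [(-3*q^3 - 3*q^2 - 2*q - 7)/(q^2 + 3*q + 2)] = (-3*q^4 - 18*q^3 - 25*q^2 + 2*q + 17)/(q^4 + 6*q^3 + 13*q^2 + 12*q + 4)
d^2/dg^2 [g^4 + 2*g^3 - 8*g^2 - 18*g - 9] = 12*g^2 + 12*g - 16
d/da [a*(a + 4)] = 2*a + 4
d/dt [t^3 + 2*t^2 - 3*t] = 3*t^2 + 4*t - 3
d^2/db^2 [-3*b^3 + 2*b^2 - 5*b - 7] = 4 - 18*b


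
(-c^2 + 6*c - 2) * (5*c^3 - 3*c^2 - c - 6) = -5*c^5 + 33*c^4 - 27*c^3 + 6*c^2 - 34*c + 12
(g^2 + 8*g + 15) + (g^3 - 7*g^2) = g^3 - 6*g^2 + 8*g + 15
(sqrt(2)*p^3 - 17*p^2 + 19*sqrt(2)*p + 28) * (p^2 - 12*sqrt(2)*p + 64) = sqrt(2)*p^5 - 41*p^4 + 287*sqrt(2)*p^3 - 1516*p^2 + 880*sqrt(2)*p + 1792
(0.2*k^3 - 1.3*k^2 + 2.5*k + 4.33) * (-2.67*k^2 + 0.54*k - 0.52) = -0.534*k^5 + 3.579*k^4 - 7.481*k^3 - 9.5351*k^2 + 1.0382*k - 2.2516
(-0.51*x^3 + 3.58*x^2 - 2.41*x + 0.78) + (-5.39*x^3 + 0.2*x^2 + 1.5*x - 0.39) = -5.9*x^3 + 3.78*x^2 - 0.91*x + 0.39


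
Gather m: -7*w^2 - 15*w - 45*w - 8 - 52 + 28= -7*w^2 - 60*w - 32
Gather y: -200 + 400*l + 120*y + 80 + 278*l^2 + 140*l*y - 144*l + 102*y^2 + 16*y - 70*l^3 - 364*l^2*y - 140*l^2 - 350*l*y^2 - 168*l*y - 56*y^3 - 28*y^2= -70*l^3 + 138*l^2 + 256*l - 56*y^3 + y^2*(74 - 350*l) + y*(-364*l^2 - 28*l + 136) - 120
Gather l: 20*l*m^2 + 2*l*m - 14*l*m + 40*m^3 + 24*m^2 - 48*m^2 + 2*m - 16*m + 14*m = l*(20*m^2 - 12*m) + 40*m^3 - 24*m^2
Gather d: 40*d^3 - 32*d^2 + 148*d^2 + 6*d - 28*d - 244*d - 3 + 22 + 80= 40*d^3 + 116*d^2 - 266*d + 99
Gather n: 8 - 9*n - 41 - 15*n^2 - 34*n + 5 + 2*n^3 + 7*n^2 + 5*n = 2*n^3 - 8*n^2 - 38*n - 28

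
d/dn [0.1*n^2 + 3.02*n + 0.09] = 0.2*n + 3.02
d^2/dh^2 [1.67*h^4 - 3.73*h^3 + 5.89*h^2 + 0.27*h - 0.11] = 20.04*h^2 - 22.38*h + 11.78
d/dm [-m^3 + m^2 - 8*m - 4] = -3*m^2 + 2*m - 8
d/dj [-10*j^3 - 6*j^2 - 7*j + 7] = -30*j^2 - 12*j - 7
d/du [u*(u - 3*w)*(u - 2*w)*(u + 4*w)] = 4*u^3 - 3*u^2*w - 28*u*w^2 + 24*w^3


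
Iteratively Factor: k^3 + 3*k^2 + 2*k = (k + 2)*(k^2 + k) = k*(k + 2)*(k + 1)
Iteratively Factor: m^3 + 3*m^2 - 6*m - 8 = (m + 1)*(m^2 + 2*m - 8) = (m - 2)*(m + 1)*(m + 4)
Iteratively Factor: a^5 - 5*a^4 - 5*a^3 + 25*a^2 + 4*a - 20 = (a - 1)*(a^4 - 4*a^3 - 9*a^2 + 16*a + 20) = (a - 2)*(a - 1)*(a^3 - 2*a^2 - 13*a - 10) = (a - 2)*(a - 1)*(a + 2)*(a^2 - 4*a - 5) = (a - 5)*(a - 2)*(a - 1)*(a + 2)*(a + 1)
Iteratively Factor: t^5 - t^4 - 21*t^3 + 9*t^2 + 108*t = (t)*(t^4 - t^3 - 21*t^2 + 9*t + 108) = t*(t + 3)*(t^3 - 4*t^2 - 9*t + 36) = t*(t - 3)*(t + 3)*(t^2 - t - 12) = t*(t - 4)*(t - 3)*(t + 3)*(t + 3)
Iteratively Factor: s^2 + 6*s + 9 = (s + 3)*(s + 3)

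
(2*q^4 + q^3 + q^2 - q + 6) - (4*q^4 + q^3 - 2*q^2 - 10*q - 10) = -2*q^4 + 3*q^2 + 9*q + 16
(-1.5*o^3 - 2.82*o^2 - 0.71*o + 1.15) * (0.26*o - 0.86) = -0.39*o^4 + 0.5568*o^3 + 2.2406*o^2 + 0.9096*o - 0.989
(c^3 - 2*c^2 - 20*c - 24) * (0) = 0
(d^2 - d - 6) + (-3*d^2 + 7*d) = -2*d^2 + 6*d - 6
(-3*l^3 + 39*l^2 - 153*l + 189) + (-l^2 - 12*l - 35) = -3*l^3 + 38*l^2 - 165*l + 154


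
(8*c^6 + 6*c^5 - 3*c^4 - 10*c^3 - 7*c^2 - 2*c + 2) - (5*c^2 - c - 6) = 8*c^6 + 6*c^5 - 3*c^4 - 10*c^3 - 12*c^2 - c + 8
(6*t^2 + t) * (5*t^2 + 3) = 30*t^4 + 5*t^3 + 18*t^2 + 3*t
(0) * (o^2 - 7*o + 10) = 0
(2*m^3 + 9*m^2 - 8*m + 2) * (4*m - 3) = 8*m^4 + 30*m^3 - 59*m^2 + 32*m - 6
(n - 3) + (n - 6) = 2*n - 9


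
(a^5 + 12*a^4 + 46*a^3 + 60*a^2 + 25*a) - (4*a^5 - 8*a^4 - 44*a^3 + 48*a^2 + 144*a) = -3*a^5 + 20*a^4 + 90*a^3 + 12*a^2 - 119*a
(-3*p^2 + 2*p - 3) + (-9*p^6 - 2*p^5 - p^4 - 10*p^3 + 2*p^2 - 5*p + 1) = -9*p^6 - 2*p^5 - p^4 - 10*p^3 - p^2 - 3*p - 2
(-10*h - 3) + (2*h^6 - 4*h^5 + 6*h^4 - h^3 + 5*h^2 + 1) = 2*h^6 - 4*h^5 + 6*h^4 - h^3 + 5*h^2 - 10*h - 2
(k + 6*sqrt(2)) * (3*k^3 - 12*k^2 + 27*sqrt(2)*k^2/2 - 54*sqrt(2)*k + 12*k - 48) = 3*k^4 - 12*k^3 + 63*sqrt(2)*k^3/2 - 126*sqrt(2)*k^2 + 174*k^2 - 696*k + 72*sqrt(2)*k - 288*sqrt(2)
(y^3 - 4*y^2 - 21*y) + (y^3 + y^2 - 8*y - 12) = 2*y^3 - 3*y^2 - 29*y - 12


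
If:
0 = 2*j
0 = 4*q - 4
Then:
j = 0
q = 1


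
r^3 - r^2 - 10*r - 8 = (r - 4)*(r + 1)*(r + 2)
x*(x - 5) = x^2 - 5*x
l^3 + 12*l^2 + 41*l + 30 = (l + 1)*(l + 5)*(l + 6)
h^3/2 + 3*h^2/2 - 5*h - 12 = (h/2 + 1)*(h - 3)*(h + 4)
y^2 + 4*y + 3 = (y + 1)*(y + 3)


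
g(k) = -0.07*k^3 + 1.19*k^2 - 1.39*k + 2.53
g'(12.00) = -3.07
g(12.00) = 36.25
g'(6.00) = 5.33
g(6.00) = 21.91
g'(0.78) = 0.34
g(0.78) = 2.14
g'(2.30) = 2.97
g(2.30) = 4.78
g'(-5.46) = -20.65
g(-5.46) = 56.99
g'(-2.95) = -10.24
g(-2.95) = 18.78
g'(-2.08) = -7.25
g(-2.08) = 11.20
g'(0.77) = 0.32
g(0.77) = 2.13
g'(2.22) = 2.86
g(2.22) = 4.54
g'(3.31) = 4.19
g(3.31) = 8.43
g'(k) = -0.21*k^2 + 2.38*k - 1.39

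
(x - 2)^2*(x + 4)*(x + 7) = x^4 + 7*x^3 - 12*x^2 - 68*x + 112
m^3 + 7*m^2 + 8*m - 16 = (m - 1)*(m + 4)^2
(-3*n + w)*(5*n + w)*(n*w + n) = -15*n^3*w - 15*n^3 + 2*n^2*w^2 + 2*n^2*w + n*w^3 + n*w^2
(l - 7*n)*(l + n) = l^2 - 6*l*n - 7*n^2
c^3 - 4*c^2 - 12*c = c*(c - 6)*(c + 2)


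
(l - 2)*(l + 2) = l^2 - 4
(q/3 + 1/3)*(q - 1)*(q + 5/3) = q^3/3 + 5*q^2/9 - q/3 - 5/9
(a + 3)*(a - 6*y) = a^2 - 6*a*y + 3*a - 18*y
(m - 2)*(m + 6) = m^2 + 4*m - 12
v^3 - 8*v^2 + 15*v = v*(v - 5)*(v - 3)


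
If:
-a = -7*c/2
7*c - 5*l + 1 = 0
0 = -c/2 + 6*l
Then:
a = -42/79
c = -12/79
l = -1/79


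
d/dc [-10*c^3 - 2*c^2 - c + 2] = -30*c^2 - 4*c - 1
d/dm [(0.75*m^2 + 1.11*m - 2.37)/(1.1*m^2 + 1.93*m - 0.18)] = (0.2265*m^2 + 4.944*m + 4.3743)/(1.21*m^4 + 4.246*m^3 + 3.3289*m^2 - 0.6948*m + 0.0324)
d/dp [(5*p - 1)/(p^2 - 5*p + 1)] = p*(2 - 5*p)/(p^4 - 10*p^3 + 27*p^2 - 10*p + 1)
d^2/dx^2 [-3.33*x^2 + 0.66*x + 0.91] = -6.66000000000000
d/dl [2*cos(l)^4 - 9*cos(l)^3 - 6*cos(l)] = (-8*cos(l)^3 + 27*cos(l)^2 + 6)*sin(l)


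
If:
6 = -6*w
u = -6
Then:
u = -6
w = -1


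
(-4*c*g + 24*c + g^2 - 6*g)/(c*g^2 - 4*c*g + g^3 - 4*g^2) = (-4*c*g + 24*c + g^2 - 6*g)/(g*(c*g - 4*c + g^2 - 4*g))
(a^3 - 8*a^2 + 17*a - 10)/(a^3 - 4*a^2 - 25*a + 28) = (a^2 - 7*a + 10)/(a^2 - 3*a - 28)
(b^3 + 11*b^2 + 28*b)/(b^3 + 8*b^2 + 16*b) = (b + 7)/(b + 4)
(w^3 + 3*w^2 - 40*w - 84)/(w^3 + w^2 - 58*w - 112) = (w - 6)/(w - 8)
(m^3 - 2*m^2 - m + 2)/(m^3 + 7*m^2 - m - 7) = (m - 2)/(m + 7)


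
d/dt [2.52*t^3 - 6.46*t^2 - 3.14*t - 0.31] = 7.56*t^2 - 12.92*t - 3.14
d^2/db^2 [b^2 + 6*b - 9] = 2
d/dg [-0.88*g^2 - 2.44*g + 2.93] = -1.76*g - 2.44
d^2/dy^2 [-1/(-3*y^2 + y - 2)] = 2*(-9*y^2 + 3*y + (6*y - 1)^2 - 6)/(3*y^2 - y + 2)^3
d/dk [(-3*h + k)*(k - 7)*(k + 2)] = -6*h*k + 15*h + 3*k^2 - 10*k - 14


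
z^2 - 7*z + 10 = (z - 5)*(z - 2)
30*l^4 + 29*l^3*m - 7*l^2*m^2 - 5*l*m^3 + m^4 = (-5*l + m)*(-3*l + m)*(l + m)*(2*l + m)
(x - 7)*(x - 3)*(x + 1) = x^3 - 9*x^2 + 11*x + 21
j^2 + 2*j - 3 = (j - 1)*(j + 3)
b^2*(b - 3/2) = b^3 - 3*b^2/2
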